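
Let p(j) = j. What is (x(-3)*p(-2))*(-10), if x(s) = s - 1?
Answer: -80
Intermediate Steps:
x(s) = -1 + s
(x(-3)*p(-2))*(-10) = ((-1 - 3)*(-2))*(-10) = -4*(-2)*(-10) = 8*(-10) = -80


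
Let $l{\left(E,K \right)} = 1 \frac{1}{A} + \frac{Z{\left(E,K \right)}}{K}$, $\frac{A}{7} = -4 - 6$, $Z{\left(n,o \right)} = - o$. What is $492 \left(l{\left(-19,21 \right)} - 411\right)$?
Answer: $- \frac{7094886}{35} \approx -2.0271 \cdot 10^{5}$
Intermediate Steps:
$A = -70$ ($A = 7 \left(-4 - 6\right) = 7 \left(-10\right) = -70$)
$l{\left(E,K \right)} = - \frac{71}{70}$ ($l{\left(E,K \right)} = 1 \frac{1}{-70} + \frac{\left(-1\right) K}{K} = 1 \left(- \frac{1}{70}\right) - 1 = - \frac{1}{70} - 1 = - \frac{71}{70}$)
$492 \left(l{\left(-19,21 \right)} - 411\right) = 492 \left(- \frac{71}{70} - 411\right) = 492 \left(- \frac{28841}{70}\right) = - \frac{7094886}{35}$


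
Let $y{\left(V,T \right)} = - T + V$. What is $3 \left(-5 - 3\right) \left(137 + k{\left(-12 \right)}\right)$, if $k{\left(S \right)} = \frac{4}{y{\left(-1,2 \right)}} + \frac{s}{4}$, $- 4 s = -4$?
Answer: $-3262$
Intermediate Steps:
$s = 1$ ($s = \left(- \frac{1}{4}\right) \left(-4\right) = 1$)
$y{\left(V,T \right)} = V - T$
$k{\left(S \right)} = - \frac{13}{12}$ ($k{\left(S \right)} = \frac{4}{-1 - 2} + 1 \cdot \frac{1}{4} = \frac{4}{-3} + \frac{1}{4} = 4 \left(- \frac{1}{3}\right) + \frac{1}{4} = - \frac{4}{3} + \frac{1}{4} = - \frac{13}{12}$)
$3 \left(-5 - 3\right) \left(137 + k{\left(-12 \right)}\right) = 3 \left(-5 - 3\right) \left(137 - \frac{13}{12}\right) = 3 \left(-8\right) \frac{1631}{12} = \left(-24\right) \frac{1631}{12} = -3262$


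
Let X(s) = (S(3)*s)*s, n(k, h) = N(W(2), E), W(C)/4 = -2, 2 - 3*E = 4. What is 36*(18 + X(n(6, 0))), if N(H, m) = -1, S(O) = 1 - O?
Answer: 576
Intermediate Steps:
E = -⅔ (E = ⅔ - ⅓*4 = ⅔ - 4/3 = -⅔ ≈ -0.66667)
W(C) = -8 (W(C) = 4*(-2) = -8)
n(k, h) = -1
X(s) = -2*s² (X(s) = ((1 - 1*3)*s)*s = ((1 - 3)*s)*s = (-2*s)*s = -2*s²)
36*(18 + X(n(6, 0))) = 36*(18 - 2*(-1)²) = 36*(18 - 2*1) = 36*(18 - 2) = 36*16 = 576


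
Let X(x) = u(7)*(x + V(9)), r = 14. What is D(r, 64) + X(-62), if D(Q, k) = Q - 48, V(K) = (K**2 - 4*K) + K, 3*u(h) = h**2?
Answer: -494/3 ≈ -164.67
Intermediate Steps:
u(h) = h**2/3
V(K) = K**2 - 3*K
D(Q, k) = -48 + Q
X(x) = 882 + 49*x/3 (X(x) = ((1/3)*7**2)*(x + 9*(-3 + 9)) = ((1/3)*49)*(x + 9*6) = 49*(x + 54)/3 = 49*(54 + x)/3 = 882 + 49*x/3)
D(r, 64) + X(-62) = (-48 + 14) + (882 + (49/3)*(-62)) = -34 + (882 - 3038/3) = -34 - 392/3 = -494/3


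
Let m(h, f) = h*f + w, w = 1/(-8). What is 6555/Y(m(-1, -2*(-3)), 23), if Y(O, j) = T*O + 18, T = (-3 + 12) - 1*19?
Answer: 26220/317 ≈ 82.713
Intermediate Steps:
w = -⅛ (w = 1*(-⅛) = -⅛ ≈ -0.12500)
T = -10 (T = 9 - 19 = -10)
m(h, f) = -⅛ + f*h (m(h, f) = h*f - ⅛ = f*h - ⅛ = -⅛ + f*h)
Y(O, j) = 18 - 10*O (Y(O, j) = -10*O + 18 = 18 - 10*O)
6555/Y(m(-1, -2*(-3)), 23) = 6555/(18 - 10*(-⅛ - 2*(-3)*(-1))) = 6555/(18 - 10*(-⅛ + 6*(-1))) = 6555/(18 - 10*(-⅛ - 6)) = 6555/(18 - 10*(-49/8)) = 6555/(18 + 245/4) = 6555/(317/4) = 6555*(4/317) = 26220/317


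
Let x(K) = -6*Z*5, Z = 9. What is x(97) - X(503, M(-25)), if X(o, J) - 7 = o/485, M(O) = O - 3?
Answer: -134848/485 ≈ -278.04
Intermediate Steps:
M(O) = -3 + O
X(o, J) = 7 + o/485
x(K) = -270 (x(K) = -6*9*5 = -54*5 = -270)
x(97) - X(503, M(-25)) = -270 - (7 + (1/485)*503) = -270 - (7 + 503/485) = -270 - 1*3898/485 = -270 - 3898/485 = -134848/485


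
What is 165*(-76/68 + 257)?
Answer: 717750/17 ≈ 42221.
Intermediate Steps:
165*(-76/68 + 257) = 165*(-1*19/17 + 257) = 165*(-19/17 + 257) = 165*(4350/17) = 717750/17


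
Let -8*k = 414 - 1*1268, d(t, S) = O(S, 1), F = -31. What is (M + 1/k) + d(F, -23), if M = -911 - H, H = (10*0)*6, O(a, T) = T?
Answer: -388566/427 ≈ -909.99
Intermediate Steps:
H = 0 (H = 0*6 = 0)
d(t, S) = 1
k = 427/4 (k = -(414 - 1*1268)/8 = -(414 - 1268)/8 = -1/8*(-854) = 427/4 ≈ 106.75)
M = -911 (M = -911 - 1*0 = -911 + 0 = -911)
(M + 1/k) + d(F, -23) = (-911 + 1/(427/4)) + 1 = (-911 + 4/427) + 1 = -388993/427 + 1 = -388566/427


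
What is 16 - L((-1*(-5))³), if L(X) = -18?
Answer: 34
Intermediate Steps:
16 - L((-1*(-5))³) = 16 - 1*(-18) = 16 + 18 = 34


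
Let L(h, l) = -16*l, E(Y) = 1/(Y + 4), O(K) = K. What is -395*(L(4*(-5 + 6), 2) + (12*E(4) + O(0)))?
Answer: 24095/2 ≈ 12048.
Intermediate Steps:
E(Y) = 1/(4 + Y)
-395*(L(4*(-5 + 6), 2) + (12*E(4) + O(0))) = -395*(-16*2 + (12/(4 + 4) + 0)) = -395*(-32 + (12/8 + 0)) = -395*(-32 + (12*(⅛) + 0)) = -395*(-32 + (3/2 + 0)) = -395*(-32 + 3/2) = -395*(-61/2) = 24095/2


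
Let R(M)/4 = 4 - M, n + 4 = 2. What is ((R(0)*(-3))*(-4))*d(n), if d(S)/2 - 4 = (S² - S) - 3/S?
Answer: 4416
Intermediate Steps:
n = -2 (n = -4 + 2 = -2)
R(M) = 16 - 4*M (R(M) = 4*(4 - M) = 16 - 4*M)
d(S) = 8 - 6/S - 2*S + 2*S² (d(S) = 8 + 2*((S² - S) - 3/S) = 8 + 2*(S² - S - 3/S) = 8 + (-6/S - 2*S + 2*S²) = 8 - 6/S - 2*S + 2*S²)
((R(0)*(-3))*(-4))*d(n) = (((16 - 4*0)*(-3))*(-4))*(2*(-3 - 2*(4 + (-2)² - 1*(-2)))/(-2)) = (((16 + 0)*(-3))*(-4))*(2*(-½)*(-3 - 2*(4 + 4 + 2))) = ((16*(-3))*(-4))*(2*(-½)*(-3 - 2*10)) = (-48*(-4))*(2*(-½)*(-3 - 20)) = 192*(2*(-½)*(-23)) = 192*23 = 4416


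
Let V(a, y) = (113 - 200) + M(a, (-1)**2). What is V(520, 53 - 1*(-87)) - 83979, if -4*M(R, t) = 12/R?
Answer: -43714323/520 ≈ -84066.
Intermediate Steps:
M(R, t) = -3/R
V(a, y) = -87 - 3/a (V(a, y) = (113 - 200) - 3/a = -87 - 3/a)
V(520, 53 - 1*(-87)) - 83979 = (-87 - 3/520) - 83979 = -45243/520 - 83979 = -43714323/520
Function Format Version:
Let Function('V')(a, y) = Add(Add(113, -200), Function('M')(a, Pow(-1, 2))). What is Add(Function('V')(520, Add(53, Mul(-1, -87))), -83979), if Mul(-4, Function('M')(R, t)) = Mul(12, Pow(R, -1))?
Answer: Rational(-43714323, 520) ≈ -84066.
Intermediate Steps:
Function('M')(R, t) = Mul(-3, Pow(R, -1)) (Function('M')(R, t) = Mul(Rational(-1, 4), Mul(12, Pow(R, -1))) = Mul(-3, Pow(R, -1)))
Function('V')(a, y) = Add(-87, Mul(-3, Pow(a, -1))) (Function('V')(a, y) = Add(Add(113, -200), Mul(-3, Pow(a, -1))) = Add(-87, Mul(-3, Pow(a, -1))))
Add(Function('V')(520, Add(53, Mul(-1, -87))), -83979) = Add(Add(-87, Mul(-3, Pow(520, -1))), -83979) = Add(Add(-87, Mul(-3, Rational(1, 520))), -83979) = Add(Add(-87, Rational(-3, 520)), -83979) = Add(Rational(-45243, 520), -83979) = Rational(-43714323, 520)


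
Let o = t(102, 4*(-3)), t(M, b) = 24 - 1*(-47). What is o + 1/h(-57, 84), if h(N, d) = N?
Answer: 4046/57 ≈ 70.982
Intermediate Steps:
t(M, b) = 71 (t(M, b) = 24 + 47 = 71)
o = 71
o + 1/h(-57, 84) = 71 + 1/(-57) = 71 - 1/57 = 4046/57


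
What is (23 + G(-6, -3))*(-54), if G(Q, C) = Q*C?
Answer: -2214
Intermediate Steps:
G(Q, C) = C*Q
(23 + G(-6, -3))*(-54) = (23 - 3*(-6))*(-54) = (23 + 18)*(-54) = 41*(-54) = -2214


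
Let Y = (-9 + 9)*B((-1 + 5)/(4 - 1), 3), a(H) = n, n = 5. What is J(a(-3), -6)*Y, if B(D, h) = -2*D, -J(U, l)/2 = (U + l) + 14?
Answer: 0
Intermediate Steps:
a(H) = 5
J(U, l) = -28 - 2*U - 2*l (J(U, l) = -2*((U + l) + 14) = -2*(14 + U + l) = -28 - 2*U - 2*l)
Y = 0 (Y = (-9 + 9)*(-2*(-1 + 5)/(4 - 1)) = 0*(-8/3) = 0)
J(a(-3), -6)*Y = (-28 - 2*5 - 2*(-6))*0 = (-28 - 10 + 12)*0 = -26*0 = 0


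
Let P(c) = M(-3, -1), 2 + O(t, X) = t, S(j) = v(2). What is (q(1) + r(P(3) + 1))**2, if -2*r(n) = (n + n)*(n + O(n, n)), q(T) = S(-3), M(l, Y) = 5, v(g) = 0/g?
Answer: 3600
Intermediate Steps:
v(g) = 0
S(j) = 0
O(t, X) = -2 + t
P(c) = 5
q(T) = 0
r(n) = -n*(-2 + 2*n) (r(n) = -(n + n)*(n + (-2 + n))/2 = -2*n*(-2 + 2*n)/2 = -n*(-2 + 2*n))
(q(1) + r(P(3) + 1))**2 = (0 + 2*(5 + 1)*(1 - (5 + 1)))**2 = (0 + 2*6*(1 - 1*6))**2 = (0 + 2*6*(1 - 6))**2 = (0 + 2*6*(-5))**2 = (0 - 60)**2 = (-60)**2 = 3600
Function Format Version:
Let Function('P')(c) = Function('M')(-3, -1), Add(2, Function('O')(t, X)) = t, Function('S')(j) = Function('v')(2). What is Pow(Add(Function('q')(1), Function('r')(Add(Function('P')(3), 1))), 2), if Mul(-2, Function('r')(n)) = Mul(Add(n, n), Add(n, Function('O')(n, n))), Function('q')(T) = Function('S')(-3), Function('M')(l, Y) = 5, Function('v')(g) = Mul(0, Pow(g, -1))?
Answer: 3600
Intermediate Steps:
Function('v')(g) = 0
Function('S')(j) = 0
Function('O')(t, X) = Add(-2, t)
Function('P')(c) = 5
Function('q')(T) = 0
Function('r')(n) = Mul(-1, n, Add(-2, Mul(2, n))) (Function('r')(n) = Mul(Rational(-1, 2), Mul(Add(n, n), Add(n, Add(-2, n)))) = Mul(Rational(-1, 2), Mul(Mul(2, n), Add(-2, Mul(2, n)))) = Mul(Rational(-1, 2), Mul(2, n, Add(-2, Mul(2, n)))) = Mul(-1, n, Add(-2, Mul(2, n))))
Pow(Add(Function('q')(1), Function('r')(Add(Function('P')(3), 1))), 2) = Pow(Add(0, Mul(2, Add(5, 1), Add(1, Mul(-1, Add(5, 1))))), 2) = Pow(Add(0, Mul(2, 6, Add(1, Mul(-1, 6)))), 2) = Pow(Add(0, Mul(2, 6, Add(1, -6))), 2) = Pow(Add(0, Mul(2, 6, -5)), 2) = Pow(Add(0, -60), 2) = Pow(-60, 2) = 3600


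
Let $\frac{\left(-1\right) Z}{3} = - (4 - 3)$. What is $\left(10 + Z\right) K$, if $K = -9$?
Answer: $-117$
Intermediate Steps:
$Z = 3$ ($Z = - 3 \left(- (4 - 3)\right) = - 3 \left(\left(-1\right) 1\right) = \left(-3\right) \left(-1\right) = 3$)
$\left(10 + Z\right) K = \left(10 + 3\right) \left(-9\right) = 13 \left(-9\right) = -117$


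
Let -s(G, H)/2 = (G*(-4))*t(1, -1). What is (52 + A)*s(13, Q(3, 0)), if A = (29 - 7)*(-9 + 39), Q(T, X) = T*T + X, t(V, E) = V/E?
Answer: -74048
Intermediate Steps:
Q(T, X) = X + T² (Q(T, X) = T² + X = X + T²)
s(G, H) = -8*G (s(G, H) = -2*G*(-4)*1/(-1) = -2*(-4*G)*1*(-1) = -2*(-4*G)*(-1) = -8*G)
A = 660 (A = 22*30 = 660)
(52 + A)*s(13, Q(3, 0)) = (52 + 660)*(-8*13) = 712*(-104) = -74048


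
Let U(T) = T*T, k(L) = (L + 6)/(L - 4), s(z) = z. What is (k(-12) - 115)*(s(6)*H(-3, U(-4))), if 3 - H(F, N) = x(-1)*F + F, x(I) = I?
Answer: -8253/4 ≈ -2063.3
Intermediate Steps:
k(L) = (6 + L)/(-4 + L)
U(T) = T²
H(F, N) = 3 (H(F, N) = 3 - (-F + F) = 3 - 1*0 = 3 + 0 = 3)
(k(-12) - 115)*(s(6)*H(-3, U(-4))) = ((6 - 12)/(-4 - 12) - 115)*(6*3) = (-6/(-16) - 115)*18 = (-1/16*(-6) - 115)*18 = (3/8 - 115)*18 = -917/8*18 = -8253/4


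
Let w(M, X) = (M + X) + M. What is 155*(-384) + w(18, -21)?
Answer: -59505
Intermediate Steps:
w(M, X) = X + 2*M
155*(-384) + w(18, -21) = 155*(-384) + (-21 + 2*18) = -59520 + (-21 + 36) = -59520 + 15 = -59505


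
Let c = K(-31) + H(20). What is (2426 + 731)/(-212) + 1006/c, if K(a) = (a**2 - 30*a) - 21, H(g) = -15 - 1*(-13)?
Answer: -1421001/99004 ≈ -14.353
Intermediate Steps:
H(g) = -2 (H(g) = -15 + 13 = -2)
K(a) = -21 + a**2 - 30*a
c = 1868 (c = (-21 + (-31)**2 - 30*(-31)) - 2 = (-21 + 961 + 930) - 2 = 1870 - 2 = 1868)
(2426 + 731)/(-212) + 1006/c = (2426 + 731)/(-212) + 1006/1868 = 3157*(-1/212) + 1006*(1/1868) = -3157/212 + 503/934 = -1421001/99004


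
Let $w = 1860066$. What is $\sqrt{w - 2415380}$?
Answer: $i \sqrt{555314} \approx 745.19 i$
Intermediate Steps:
$\sqrt{w - 2415380} = \sqrt{1860066 - 2415380} = \sqrt{-555314} = i \sqrt{555314}$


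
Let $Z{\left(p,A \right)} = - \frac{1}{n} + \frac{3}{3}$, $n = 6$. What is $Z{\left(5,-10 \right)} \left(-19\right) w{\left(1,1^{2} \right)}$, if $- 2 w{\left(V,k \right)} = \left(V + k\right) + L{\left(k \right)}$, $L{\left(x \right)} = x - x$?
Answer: $\frac{95}{6} \approx 15.833$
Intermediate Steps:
$L{\left(x \right)} = 0$
$Z{\left(p,A \right)} = \frac{5}{6}$ ($Z{\left(p,A \right)} = - \frac{1}{6} + \frac{3}{3} = \left(-1\right) \frac{1}{6} + 3 \cdot \frac{1}{3} = - \frac{1}{6} + 1 = \frac{5}{6}$)
$w{\left(V,k \right)} = - \frac{V}{2} - \frac{k}{2}$ ($w{\left(V,k \right)} = - \frac{\left(V + k\right) + 0}{2} = - \frac{V + k}{2} = - \frac{V}{2} - \frac{k}{2}$)
$Z{\left(5,-10 \right)} \left(-19\right) w{\left(1,1^{2} \right)} = \frac{5}{6} \left(-19\right) \left(\left(- \frac{1}{2}\right) 1 - \frac{1^{2}}{2}\right) = - \frac{95 \left(- \frac{1}{2} - \frac{1}{2}\right)}{6} = \left(- \frac{95}{6}\right) \left(-1\right) = \frac{95}{6}$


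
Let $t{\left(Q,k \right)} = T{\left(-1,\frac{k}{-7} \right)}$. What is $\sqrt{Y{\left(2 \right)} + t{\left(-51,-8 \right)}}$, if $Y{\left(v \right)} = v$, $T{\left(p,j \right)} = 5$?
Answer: $\sqrt{7} \approx 2.6458$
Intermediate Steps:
$t{\left(Q,k \right)} = 5$
$\sqrt{Y{\left(2 \right)} + t{\left(-51,-8 \right)}} = \sqrt{2 + 5} = \sqrt{7}$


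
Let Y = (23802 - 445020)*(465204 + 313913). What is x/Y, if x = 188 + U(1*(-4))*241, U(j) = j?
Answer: 388/164089052253 ≈ 2.3646e-9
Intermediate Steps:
Y = -328178104506 (Y = -421218*779117 = -328178104506)
x = -776 (x = 188 + (1*(-4))*241 = 188 - 4*241 = 188 - 964 = -776)
x/Y = -776/(-328178104506) = -776*(-1/328178104506) = 388/164089052253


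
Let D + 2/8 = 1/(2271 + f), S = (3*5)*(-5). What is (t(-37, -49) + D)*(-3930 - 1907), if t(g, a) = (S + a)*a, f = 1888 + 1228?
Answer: -764181586805/21548 ≈ -3.5464e+7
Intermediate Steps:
S = -75 (S = 15*(-5) = -75)
f = 3116
D = -5383/21548 (D = -1/4 + 1/(2271 + 3116) = -1/4 + 1/5387 = -5383/21548 ≈ -0.24981)
t(g, a) = a*(-75 + a) (t(g, a) = (-75 + a)*a = a*(-75 + a))
(t(-37, -49) + D)*(-3930 - 1907) = (-49*(-75 - 49) - 5383/21548)*(-3930 - 1907) = (-49*(-124) - 5383/21548)*(-5837) = (6076 - 5383/21548)*(-5837) = (130920265/21548)*(-5837) = -764181586805/21548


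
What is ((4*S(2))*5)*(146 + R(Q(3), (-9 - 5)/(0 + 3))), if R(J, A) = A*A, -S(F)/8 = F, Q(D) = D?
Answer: -483200/9 ≈ -53689.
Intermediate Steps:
S(F) = -8*F
R(J, A) = A²
((4*S(2))*5)*(146 + R(Q(3), (-9 - 5)/(0 + 3))) = ((4*(-8*2))*5)*(146 + ((-9 - 5)/(0 + 3))²) = ((4*(-16))*5)*(146 + (-14/3)²) = (-64*5)*(146 + (-14*⅓)²) = -320*(146 + (-14/3)²) = -320*(146 + 196/9) = -320*1510/9 = -483200/9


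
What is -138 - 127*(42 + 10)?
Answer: -6742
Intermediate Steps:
-138 - 127*(42 + 10) = -138 - 127*52 = -138 - 6604 = -6742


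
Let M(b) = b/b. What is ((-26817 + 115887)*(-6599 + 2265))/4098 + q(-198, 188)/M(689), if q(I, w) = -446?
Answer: -64642848/683 ≈ -94646.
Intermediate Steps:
M(b) = 1
((-26817 + 115887)*(-6599 + 2265))/4098 + q(-198, 188)/M(689) = ((-26817 + 115887)*(-6599 + 2265))/4098 - 446/1 = (89070*(-4334))*(1/4098) - 446*1 = -386029380*1/4098 - 446 = -64338230/683 - 446 = -64642848/683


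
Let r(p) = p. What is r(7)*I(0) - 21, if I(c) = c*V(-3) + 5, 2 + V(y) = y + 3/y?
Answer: 14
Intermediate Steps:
V(y) = -2 + y + 3/y (V(y) = -2 + (y + 3/y) = -2 + y + 3/y)
I(c) = 5 - 6*c (I(c) = c*(-2 - 3 + 3/(-3)) + 5 = c*(-2 - 3 + 3*(-⅓)) + 5 = c*(-2 - 3 - 1) + 5 = c*(-6) + 5 = -6*c + 5 = 5 - 6*c)
r(7)*I(0) - 21 = 7*(5 - 6*0) - 21 = 7*(5 + 0) - 21 = 7*5 - 21 = 35 - 21 = 14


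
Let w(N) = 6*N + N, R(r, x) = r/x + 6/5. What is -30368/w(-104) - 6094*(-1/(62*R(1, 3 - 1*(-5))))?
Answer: 1332916/11501 ≈ 115.90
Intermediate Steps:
R(r, x) = 6/5 + r/x (R(r, x) = r/x + 6*(1/5) = r/x + 6/5 = 6/5 + r/x)
w(N) = 7*N
-30368/w(-104) - 6094*(-1/(62*R(1, 3 - 1*(-5)))) = -30368/(7*(-104)) - 6094*(-1/(62*(6/5 + 1/(3 - 1*(-5))))) = -30368/(-728) - 6094*(-1/(62*(6/5 + 1/(3 + 5)))) = -30368*(-1/728) - 6094*(-1/(62*(6/5 + 1/8))) = 292/7 - 6094*(-1/(62*(6/5 + 1*(1/8)))) = 292/7 - 6094*(-1/(62*(6/5 + 1/8))) = 292/7 - 6094/((31*(53/40))*(-2)) = 292/7 - 6094/((1643/40)*(-2)) = 292/7 - 6094/(-1643/20) = 292/7 - 6094*(-20/1643) = 292/7 + 121880/1643 = 1332916/11501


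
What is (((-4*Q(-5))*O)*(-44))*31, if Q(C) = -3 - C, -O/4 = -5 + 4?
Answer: 43648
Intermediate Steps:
O = 4 (O = -4*(-5 + 4) = -4*(-1) = 4)
(((-4*Q(-5))*O)*(-44))*31 = ((-4*(-3 - 1*(-5))*4)*(-44))*31 = ((-4*(-3 + 5)*4)*(-44))*31 = ((-4*2*4)*(-44))*31 = (-8*4*(-44))*31 = -32*(-44)*31 = 1408*31 = 43648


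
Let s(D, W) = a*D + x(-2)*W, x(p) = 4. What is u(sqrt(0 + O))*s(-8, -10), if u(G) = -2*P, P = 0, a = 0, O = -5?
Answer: 0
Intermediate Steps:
s(D, W) = 4*W (s(D, W) = 0*D + 4*W = 0 + 4*W = 4*W)
u(G) = 0 (u(G) = -2*0 = 0)
u(sqrt(0 + O))*s(-8, -10) = 0*(4*(-10)) = 0*(-40) = 0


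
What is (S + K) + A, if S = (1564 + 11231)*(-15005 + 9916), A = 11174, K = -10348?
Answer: -65112929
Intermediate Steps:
S = -65113755 (S = 12795*(-5089) = -65113755)
(S + K) + A = (-65113755 - 10348) + 11174 = -65124103 + 11174 = -65112929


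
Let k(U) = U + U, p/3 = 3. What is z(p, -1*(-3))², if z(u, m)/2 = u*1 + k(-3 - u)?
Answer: 900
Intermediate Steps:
p = 9 (p = 3*3 = 9)
k(U) = 2*U
z(u, m) = -12 - 2*u (z(u, m) = 2*(u*1 + 2*(-3 - u)) = 2*(u + (-6 - 2*u)) = 2*(-6 - u) = -12 - 2*u)
z(p, -1*(-3))² = (-12 - 2*9)² = (-12 - 18)² = (-30)² = 900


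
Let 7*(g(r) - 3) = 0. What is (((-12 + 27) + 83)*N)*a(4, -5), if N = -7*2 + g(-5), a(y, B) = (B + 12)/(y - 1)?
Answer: -7546/3 ≈ -2515.3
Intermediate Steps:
a(y, B) = (12 + B)/(-1 + y)
g(r) = 3 (g(r) = 3 + (1/7)*0 = 3 + 0 = 3)
N = -11 (N = -7*2 + 3 = -14 + 3 = -11)
(((-12 + 27) + 83)*N)*a(4, -5) = (((-12 + 27) + 83)*(-11))*((12 - 5)/(-1 + 4)) = ((15 + 83)*(-11))*(7/3) = (98*(-11))*((1/3)*7) = -1078*7/3 = -7546/3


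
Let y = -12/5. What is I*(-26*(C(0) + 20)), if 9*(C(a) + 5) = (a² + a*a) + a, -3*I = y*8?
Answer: -2496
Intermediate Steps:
y = -12/5 (y = -12*⅕ = -12/5 ≈ -2.4000)
I = 32/5 (I = -(-4)*8/5 = -⅓*(-96/5) = 32/5 ≈ 6.4000)
C(a) = -5 + a/9 + 2*a²/9 (C(a) = -5 + ((a² + a*a) + a)/9 = -5 + ((a² + a²) + a)/9 = -5 + (2*a² + a)/9 = -5 + (a + 2*a²)/9 = -5 + (a/9 + 2*a²/9) = -5 + a/9 + 2*a²/9)
I*(-26*(C(0) + 20)) = 32*(-26*((-5 + (⅑)*0 + (2/9)*0²) + 20))/5 = 32*(-26*((-5 + 0 + (2/9)*0) + 20))/5 = 32*(-26*((-5 + 0 + 0) + 20))/5 = 32*(-26*(-5 + 20))/5 = 32*(-26*15)/5 = (32/5)*(-390) = -2496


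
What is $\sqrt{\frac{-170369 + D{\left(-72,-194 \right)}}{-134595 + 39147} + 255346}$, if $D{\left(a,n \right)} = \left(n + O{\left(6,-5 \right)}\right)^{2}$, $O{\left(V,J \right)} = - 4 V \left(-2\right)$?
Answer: $\frac{\sqrt{581574544323582}}{47724} \approx 505.32$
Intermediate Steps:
$O{\left(V,J \right)} = 8 V$
$D{\left(a,n \right)} = \left(48 + n\right)^{2}$ ($D{\left(a,n \right)} = \left(n + 8 \cdot 6\right)^{2} = \left(n + 48\right)^{2} = \left(48 + n\right)^{2}$)
$\sqrt{\frac{-170369 + D{\left(-72,-194 \right)}}{-134595 + 39147} + 255346} = \sqrt{\frac{-170369 + \left(48 - 194\right)^{2}}{-134595 + 39147} + 255346} = \sqrt{\frac{-170369 + \left(-146\right)^{2}}{-95448} + 255346} = \sqrt{\left(-170369 + 21316\right) \left(- \frac{1}{95448}\right) + 255346} = \sqrt{\left(-149053\right) \left(- \frac{1}{95448}\right) + 255346} = \sqrt{\frac{149053}{95448} + 255346} = \sqrt{\frac{24372414061}{95448}} = \frac{\sqrt{581574544323582}}{47724}$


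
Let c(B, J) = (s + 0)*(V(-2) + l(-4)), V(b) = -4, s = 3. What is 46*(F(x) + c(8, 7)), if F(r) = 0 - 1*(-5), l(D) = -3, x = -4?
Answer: -736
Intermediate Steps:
F(r) = 5 (F(r) = 0 + 5 = 5)
c(B, J) = -21 (c(B, J) = (3 + 0)*(-4 - 3) = 3*(-7) = -21)
46*(F(x) + c(8, 7)) = 46*(5 - 21) = 46*(-16) = -736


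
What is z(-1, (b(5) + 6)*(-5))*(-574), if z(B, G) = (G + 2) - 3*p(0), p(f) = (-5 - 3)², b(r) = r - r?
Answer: 126280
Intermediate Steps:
b(r) = 0
p(f) = 64 (p(f) = (-8)² = 64)
z(B, G) = -190 + G (z(B, G) = (G + 2) - 3*64 = (2 + G) - 192 = -190 + G)
z(-1, (b(5) + 6)*(-5))*(-574) = (-190 + (0 + 6)*(-5))*(-574) = (-190 + 6*(-5))*(-574) = (-190 - 30)*(-574) = -220*(-574) = 126280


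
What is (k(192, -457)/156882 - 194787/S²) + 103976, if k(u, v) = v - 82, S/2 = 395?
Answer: 462739323113053/4450457100 ≈ 1.0398e+5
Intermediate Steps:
S = 790 (S = 2*395 = 790)
k(u, v) = -82 + v
(k(192, -457)/156882 - 194787/S²) + 103976 = ((-82 - 457)/156882 - 194787/(790²)) + 103976 = (-539*1/156882 - 194787/624100) + 103976 = (-49/14262 - 194787*1/624100) + 103976 = (-49/14262 - 194787/624100) + 103976 = -1404316547/4450457100 + 103976 = 462739323113053/4450457100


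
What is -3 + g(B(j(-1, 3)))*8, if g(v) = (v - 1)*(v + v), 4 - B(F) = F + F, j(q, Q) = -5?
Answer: 2909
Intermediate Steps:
B(F) = 4 - 2*F (B(F) = 4 - (F + F) = 4 - 2*F)
g(v) = 2*v*(-1 + v) (g(v) = (-1 + v)*(2*v) = 2*v*(-1 + v))
-3 + g(B(j(-1, 3)))*8 = -3 + (2*(4 - 2*(-5))*(-1 + (4 - 2*(-5))))*8 = -3 + (2*(4 + 10)*(-1 + (4 + 10)))*8 = -3 + (2*14*(-1 + 14))*8 = -3 + (2*14*13)*8 = -3 + 364*8 = -3 + 2912 = 2909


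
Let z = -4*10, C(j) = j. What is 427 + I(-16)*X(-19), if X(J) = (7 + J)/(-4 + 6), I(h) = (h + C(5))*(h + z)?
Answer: -3269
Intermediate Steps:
z = -40
I(h) = (-40 + h)*(5 + h) (I(h) = (h + 5)*(h - 40) = (5 + h)*(-40 + h) = (-40 + h)*(5 + h))
X(J) = 7/2 + J/2 (X(J) = (7 + J)/2 = (7 + J)*(½) = 7/2 + J/2)
427 + I(-16)*X(-19) = 427 + (-200 + (-16)² - 35*(-16))*(7/2 + (½)*(-19)) = 427 + (-200 + 256 + 560)*(7/2 - 19/2) = 427 + 616*(-6) = 427 - 3696 = -3269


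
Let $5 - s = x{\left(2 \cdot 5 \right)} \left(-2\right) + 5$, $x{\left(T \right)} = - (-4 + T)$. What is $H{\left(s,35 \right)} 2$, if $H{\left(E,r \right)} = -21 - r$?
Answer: $-112$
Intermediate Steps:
$x{\left(T \right)} = 4 - T$
$s = -12$ ($s = 5 - \left(\left(4 - 2 \cdot 5\right) \left(-2\right) + 5\right) = 5 - \left(\left(4 - 10\right) \left(-2\right) + 5\right) = 5 - \left(\left(-6\right) \left(-2\right) + 5\right) = 5 - \left(12 + 5\right) = 5 - 17 = -12$)
$H{\left(s,35 \right)} 2 = \left(-21 - 35\right) 2 = \left(-56\right) 2 = -112$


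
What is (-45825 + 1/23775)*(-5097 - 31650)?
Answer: 13345155342126/7925 ≈ 1.6839e+9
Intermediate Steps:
(-45825 + 1/23775)*(-5097 - 31650) = (-45825 + 1/23775)*(-36747) = -1089489374/23775*(-36747) = 13345155342126/7925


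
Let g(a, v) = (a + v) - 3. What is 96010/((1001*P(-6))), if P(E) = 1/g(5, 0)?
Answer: 192020/1001 ≈ 191.83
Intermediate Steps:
g(a, v) = -3 + a + v
P(E) = 1/2 (P(E) = 1/(-3 + 5 + 0) = 1/2)
96010/((1001*P(-6))) = 96010/((1001*(1/2))) = 96010/(1001/2) = 96010*(2/1001) = 192020/1001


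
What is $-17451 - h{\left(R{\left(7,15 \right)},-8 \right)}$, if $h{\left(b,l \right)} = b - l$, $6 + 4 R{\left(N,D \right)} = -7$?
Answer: $- \frac{69823}{4} \approx -17456.0$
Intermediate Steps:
$R{\left(N,D \right)} = - \frac{13}{4}$ ($R{\left(N,D \right)} = - \frac{3}{2} + \frac{1}{4} \left(-7\right) = - \frac{3}{2} - \frac{7}{4} = - \frac{13}{4}$)
$-17451 - h{\left(R{\left(7,15 \right)},-8 \right)} = -17451 - \left(- \frac{13}{4} - -8\right) = -17451 - \left(- \frac{13}{4} + 8\right) = -17451 - \frac{19}{4} = - \frac{69823}{4}$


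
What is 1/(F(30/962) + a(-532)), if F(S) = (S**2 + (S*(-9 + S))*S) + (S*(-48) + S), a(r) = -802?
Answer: -111284641/89414254012 ≈ -0.0012446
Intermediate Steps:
F(S) = S**2 - 47*S + S**2*(-9 + S) (F(S) = (S**2 + S**2*(-9 + S)) + (-48*S + S) = (S**2 + S**2*(-9 + S)) - 47*S = S**2 - 47*S + S**2*(-9 + S))
1/(F(30/962) + a(-532)) = 1/((30/962)*(-47 + (30/962)**2 - 240/962) - 802) = 1/((30*(1/962))*(-47 + (30*(1/962))**2 - 240/962) - 802) = 1/(15*(-47 + (15/481)**2 - 8*15/481)/481 - 802) = 1/(15*(-47 + 225/231361 - 120/481)/481 - 802) = 1/((15/481)*(-10931462/231361) - 802) = 1/(-163971930/111284641 - 802) = 1/(-89414254012/111284641) = -111284641/89414254012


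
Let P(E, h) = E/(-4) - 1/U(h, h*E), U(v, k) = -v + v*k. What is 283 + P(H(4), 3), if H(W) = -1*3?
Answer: 17027/60 ≈ 283.78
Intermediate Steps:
U(v, k) = -v + k*v
H(W) = -3
P(E, h) = -E/4 - 1/(h*(-1 + E*h)) (P(E, h) = E/(-4) - 1/(h*(-1 + h*E)) = E*(-¼) - 1/(h*(-1 + E*h)) = -E/4 - 1/(h*(-1 + E*h)))
283 + P(H(4), 3) = 283 + (¼)*(-4 - 1*(-3)*3*(-1 - 3*3))/(3*(-1 - 3*3)) = 283 + (¼)*(⅓)*(-4 - 1*(-3)*3*(-1 - 9))/(-1 - 9) = 283 + (¼)*(⅓)*(-4 - 1*(-3)*3*(-10))/(-10) = 283 + (¼)*(⅓)*(-⅒)*(-4 - 90) = 283 + (¼)*(⅓)*(-⅒)*(-94) = 283 + 47/60 = 17027/60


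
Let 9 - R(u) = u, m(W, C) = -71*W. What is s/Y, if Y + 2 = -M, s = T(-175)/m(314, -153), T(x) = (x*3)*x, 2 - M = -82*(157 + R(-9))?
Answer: 91875/320008076 ≈ 0.00028710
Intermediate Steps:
R(u) = 9 - u
M = 14352 (M = 2 - (-82)*(157 + (9 - 1*(-9))) = 2 - (-82)*(157 + (9 + 9)) = 2 - (-82)*(157 + 18) = 2 - (-82)*175 = 2 - 1*(-14350) = 2 + 14350 = 14352)
T(x) = 3*x² (T(x) = (3*x)*x = 3*x²)
s = -91875/22294 (s = (3*(-175)²)/((-71*314)) = (3*30625)/(-22294) = 91875*(-1/22294) = -91875/22294 ≈ -4.1211)
Y = -14354 (Y = -2 - 1*14352 = -2 - 14352 = -14354)
s/Y = -91875/22294/(-14354) = -91875/22294*(-1/14354) = 91875/320008076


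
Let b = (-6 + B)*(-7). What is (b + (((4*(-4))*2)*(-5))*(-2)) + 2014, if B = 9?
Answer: 1673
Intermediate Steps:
b = -21 (b = (-6 + 9)*(-7) = 3*(-7) = -21)
(b + (((4*(-4))*2)*(-5))*(-2)) + 2014 = (-21 + (((4*(-4))*2)*(-5))*(-2)) + 2014 = (-21 + (-16*2*(-5))*(-2)) + 2014 = (-21 - 32*(-5)*(-2)) + 2014 = (-21 + 160*(-2)) + 2014 = (-21 - 320) + 2014 = -341 + 2014 = 1673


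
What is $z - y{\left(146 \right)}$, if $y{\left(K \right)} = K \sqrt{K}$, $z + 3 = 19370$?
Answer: $19367 - 146 \sqrt{146} \approx 17603.0$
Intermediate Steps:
$z = 19367$ ($z = -3 + 19370 = 19367$)
$y{\left(K \right)} = K^{\frac{3}{2}}$
$z - y{\left(146 \right)} = 19367 - 146^{\frac{3}{2}} = 19367 - 146 \sqrt{146}$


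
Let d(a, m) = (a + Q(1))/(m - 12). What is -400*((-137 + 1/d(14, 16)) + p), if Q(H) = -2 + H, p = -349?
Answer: 2525600/13 ≈ 1.9428e+5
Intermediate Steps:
d(a, m) = (-1 + a)/(-12 + m) (d(a, m) = (a + (-2 + 1))/(m - 12) = (a - 1)/(-12 + m) = (-1 + a)/(-12 + m))
-400*((-137 + 1/d(14, 16)) + p) = -400*((-137 + 1/((-1 + 14)/(-12 + 16))) - 349) = -400*((-137 + 1/(13/4)) - 349) = -400*((-137 + 4/13) - 349) = -400*(-1777/13 - 349) = -400*(-6314/13) = 2525600/13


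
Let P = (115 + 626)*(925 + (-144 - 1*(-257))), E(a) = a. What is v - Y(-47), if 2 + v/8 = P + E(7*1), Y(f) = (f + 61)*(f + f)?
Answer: 6154620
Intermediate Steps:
Y(f) = 2*f*(61 + f) (Y(f) = (61 + f)*(2*f) = 2*f*(61 + f))
P = 769158 (P = 741*(925 + (-144 + 257)) = 741*(925 + 113) = 741*1038 = 769158)
v = 6153304 (v = -16 + 8*(769158 + 7*1) = -16 + 8*(769158 + 7) = -16 + 8*769165 = -16 + 6153320 = 6153304)
v - Y(-47) = 6153304 - 2*(-47)*(61 - 47) = 6153304 - 2*(-47)*14 = 6153304 - 1*(-1316) = 6153304 + 1316 = 6154620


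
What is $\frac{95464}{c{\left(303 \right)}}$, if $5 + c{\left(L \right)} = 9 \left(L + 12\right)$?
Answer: $\frac{47732}{1415} \approx 33.733$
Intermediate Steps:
$c{\left(L \right)} = 103 + 9 L$ ($c{\left(L \right)} = -5 + 9 \left(L + 12\right) = -5 + 9 \left(12 + L\right) = -5 + \left(108 + 9 L\right) = 103 + 9 L$)
$\frac{95464}{c{\left(303 \right)}} = \frac{95464}{103 + 9 \cdot 303} = \frac{95464}{103 + 2727} = \frac{95464}{2830} = 95464 \cdot \frac{1}{2830} = \frac{47732}{1415}$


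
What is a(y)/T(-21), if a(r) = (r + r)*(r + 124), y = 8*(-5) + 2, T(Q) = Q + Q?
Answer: 3268/21 ≈ 155.62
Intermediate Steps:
T(Q) = 2*Q
y = -38 (y = -40 + 2 = -38)
a(r) = 2*r*(124 + r) (a(r) = (2*r)*(124 + r) = 2*r*(124 + r))
a(y)/T(-21) = (2*(-38)*(124 - 38))/((2*(-21))) = (2*(-38)*86)/(-42) = -6536*(-1/42) = 3268/21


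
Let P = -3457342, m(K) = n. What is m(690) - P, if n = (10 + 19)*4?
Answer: 3457458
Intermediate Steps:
n = 116 (n = 29*4 = 116)
m(K) = 116
m(690) - P = 116 - 1*(-3457342) = 116 + 3457342 = 3457458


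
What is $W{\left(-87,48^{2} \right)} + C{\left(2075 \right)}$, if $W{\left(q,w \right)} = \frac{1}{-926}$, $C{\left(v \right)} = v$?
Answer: $\frac{1921449}{926} \approx 2075.0$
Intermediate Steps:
$W{\left(q,w \right)} = - \frac{1}{926}$
$W{\left(-87,48^{2} \right)} + C{\left(2075 \right)} = - \frac{1}{926} + 2075 = \frac{1921449}{926}$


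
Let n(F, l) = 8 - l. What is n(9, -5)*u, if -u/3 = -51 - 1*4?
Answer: 2145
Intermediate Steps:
u = 165 (u = -3*(-51 - 1*4) = -3*(-51 - 4) = -3*(-55) = 165)
n(9, -5)*u = (8 - 1*(-5))*165 = (8 + 5)*165 = 13*165 = 2145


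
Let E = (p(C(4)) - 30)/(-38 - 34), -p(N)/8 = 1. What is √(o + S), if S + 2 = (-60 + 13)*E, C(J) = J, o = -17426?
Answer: I*√628301/6 ≈ 132.11*I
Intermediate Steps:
p(N) = -8 (p(N) = -8*1 = -8)
E = 19/36 (E = (-8 - 30)/(-38 - 34) = -38/(-72) = -38*(-1/72) = 19/36 ≈ 0.52778)
S = -965/36 (S = -2 + (-60 + 13)*(19/36) = -2 - 47*19/36 = -2 - 893/36 = -965/36 ≈ -26.806)
√(o + S) = √(-17426 - 965/36) = √(-628301/36) = I*√628301/6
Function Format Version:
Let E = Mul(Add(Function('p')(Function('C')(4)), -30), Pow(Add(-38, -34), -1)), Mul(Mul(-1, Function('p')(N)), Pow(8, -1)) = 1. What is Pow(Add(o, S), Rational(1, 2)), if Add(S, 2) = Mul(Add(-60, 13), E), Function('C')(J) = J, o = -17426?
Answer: Mul(Rational(1, 6), I, Pow(628301, Rational(1, 2))) ≈ Mul(132.11, I)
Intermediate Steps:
Function('p')(N) = -8 (Function('p')(N) = Mul(-8, 1) = -8)
E = Rational(19, 36) (E = Mul(Add(-8, -30), Pow(Add(-38, -34), -1)) = Mul(-38, Pow(-72, -1)) = Mul(-38, Rational(-1, 72)) = Rational(19, 36) ≈ 0.52778)
S = Rational(-965, 36) (S = Add(-2, Mul(Add(-60, 13), Rational(19, 36))) = Add(-2, Mul(-47, Rational(19, 36))) = Add(-2, Rational(-893, 36)) = Rational(-965, 36) ≈ -26.806)
Pow(Add(o, S), Rational(1, 2)) = Pow(Add(-17426, Rational(-965, 36)), Rational(1, 2)) = Pow(Rational(-628301, 36), Rational(1, 2)) = Mul(Rational(1, 6), I, Pow(628301, Rational(1, 2)))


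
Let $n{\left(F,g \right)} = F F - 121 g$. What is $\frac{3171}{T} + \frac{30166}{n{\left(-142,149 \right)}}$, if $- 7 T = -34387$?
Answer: $\frac{1084708837}{73416245} \approx 14.775$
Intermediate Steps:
$n{\left(F,g \right)} = F^{2} - 121 g$
$T = \frac{34387}{7}$ ($T = \left(- \frac{1}{7}\right) \left(-34387\right) = \frac{34387}{7} \approx 4912.4$)
$\frac{3171}{T} + \frac{30166}{n{\left(-142,149 \right)}} = \frac{3171}{\frac{34387}{7}} + \frac{30166}{\left(-142\right)^{2} - 18029} = 3171 \cdot \frac{7}{34387} + \frac{30166}{20164 - 18029} = \frac{22197}{34387} + \frac{30166}{2135} = \frac{1084708837}{73416245}$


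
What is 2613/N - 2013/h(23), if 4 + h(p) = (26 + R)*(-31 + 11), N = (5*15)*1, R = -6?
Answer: 402209/10100 ≈ 39.823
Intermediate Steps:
N = 75 (N = 75*1 = 75)
h(p) = -404 (h(p) = -4 + (26 - 6)*(-31 + 11) = -4 + 20*(-20) = -4 - 400 = -404)
2613/N - 2013/h(23) = 2613/75 - 2013/(-404) = 2613*(1/75) - 2013*(-1/404) = 871/25 + 2013/404 = 402209/10100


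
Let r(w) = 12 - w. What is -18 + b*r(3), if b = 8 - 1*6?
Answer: 0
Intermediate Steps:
b = 2 (b = 8 - 6 = 2)
-18 + b*r(3) = -18 + 2*(12 - 1*3) = -18 + 2*(12 - 3) = -18 + 2*9 = -18 + 18 = 0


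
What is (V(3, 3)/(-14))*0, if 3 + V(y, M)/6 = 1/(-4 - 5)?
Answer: 0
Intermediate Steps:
V(y, M) = -56/3 (V(y, M) = -18 + 6/(-4 - 5) = -18 + 6/(-9) = -18 + 6*(-1/9) = -18 - 2/3 = -56/3)
(V(3, 3)/(-14))*0 = (-56/3/(-14))*0 = -1/14*(-56/3)*0 = (4/3)*0 = 0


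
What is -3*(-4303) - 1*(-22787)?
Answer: 35696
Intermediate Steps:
-3*(-4303) - 1*(-22787) = 12909 + 22787 = 35696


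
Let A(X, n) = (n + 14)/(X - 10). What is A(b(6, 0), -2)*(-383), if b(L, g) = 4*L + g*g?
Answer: -2298/7 ≈ -328.29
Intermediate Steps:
b(L, g) = g**2 + 4*L (b(L, g) = 4*L + g**2 = g**2 + 4*L)
A(X, n) = (14 + n)/(-10 + X)
A(b(6, 0), -2)*(-383) = ((14 - 2)/(-10 + (0**2 + 4*6)))*(-383) = (12/(-10 + (0 + 24)))*(-383) = (12/(-10 + 24))*(-383) = (12/14)*(-383) = ((1/14)*12)*(-383) = (6/7)*(-383) = -2298/7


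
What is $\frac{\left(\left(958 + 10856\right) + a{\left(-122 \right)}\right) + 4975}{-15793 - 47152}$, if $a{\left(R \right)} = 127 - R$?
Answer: $- \frac{17038}{62945} \approx -0.27068$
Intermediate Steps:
$\frac{\left(\left(958 + 10856\right) + a{\left(-122 \right)}\right) + 4975}{-15793 - 47152} = \frac{\left(\left(958 + 10856\right) + \left(127 - -122\right)\right) + 4975}{-15793 - 47152} = \frac{\left(11814 + \left(127 + 122\right)\right) + 4975}{-62945} = \left(\left(11814 + 249\right) + 4975\right) \left(- \frac{1}{62945}\right) = \left(12063 + 4975\right) \left(- \frac{1}{62945}\right) = 17038 \left(- \frac{1}{62945}\right) = - \frac{17038}{62945}$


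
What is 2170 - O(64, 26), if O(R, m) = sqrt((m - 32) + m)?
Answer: 2170 - 2*sqrt(5) ≈ 2165.5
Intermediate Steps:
O(R, m) = sqrt(-32 + 2*m) (O(R, m) = sqrt((-32 + m) + m) = sqrt(-32 + 2*m))
2170 - O(64, 26) = 2170 - sqrt(-32 + 2*26) = 2170 - sqrt(-32 + 52) = 2170 - sqrt(20) = 2170 - 2*sqrt(5)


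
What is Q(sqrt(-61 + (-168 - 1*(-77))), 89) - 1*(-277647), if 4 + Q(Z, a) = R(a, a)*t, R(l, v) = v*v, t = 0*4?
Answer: 277643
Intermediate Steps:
t = 0
R(l, v) = v**2
Q(Z, a) = -4 (Q(Z, a) = -4 + a**2*0 = -4 + 0 = -4)
Q(sqrt(-61 + (-168 - 1*(-77))), 89) - 1*(-277647) = -4 - 1*(-277647) = -4 + 277647 = 277643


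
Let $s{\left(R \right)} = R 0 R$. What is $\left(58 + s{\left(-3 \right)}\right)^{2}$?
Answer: $3364$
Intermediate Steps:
$s{\left(R \right)} = 0$ ($s{\left(R \right)} = 0 R = 0$)
$\left(58 + s{\left(-3 \right)}\right)^{2} = \left(58 + 0\right)^{2} = 58^{2} = 3364$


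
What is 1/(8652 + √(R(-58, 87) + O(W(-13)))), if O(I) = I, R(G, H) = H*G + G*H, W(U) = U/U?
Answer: 8652/74867195 - I*√10091/74867195 ≈ 0.00011556 - 1.3418e-6*I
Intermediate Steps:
W(U) = 1
R(G, H) = 2*G*H (R(G, H) = G*H + G*H = 2*G*H)
1/(8652 + √(R(-58, 87) + O(W(-13)))) = 1/(8652 + √(2*(-58)*87 + 1)) = 1/(8652 + √(-10092 + 1)) = 1/(8652 + √(-10091)) = 1/(8652 + I*√10091)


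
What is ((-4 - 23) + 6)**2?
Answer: 441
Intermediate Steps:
((-4 - 23) + 6)**2 = (-27 + 6)**2 = (-21)**2 = 441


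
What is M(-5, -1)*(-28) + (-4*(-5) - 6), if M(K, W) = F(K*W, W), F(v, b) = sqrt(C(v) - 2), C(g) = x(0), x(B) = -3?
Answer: 14 - 28*I*sqrt(5) ≈ 14.0 - 62.61*I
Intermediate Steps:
C(g) = -3
F(v, b) = I*sqrt(5) (F(v, b) = sqrt(-3 - 2) = sqrt(-5) = I*sqrt(5))
M(K, W) = I*sqrt(5)
M(-5, -1)*(-28) + (-4*(-5) - 6) = (I*sqrt(5))*(-28) + (-4*(-5) - 6) = -28*I*sqrt(5) + (20 - 6) = -28*I*sqrt(5) + 14 = 14 - 28*I*sqrt(5)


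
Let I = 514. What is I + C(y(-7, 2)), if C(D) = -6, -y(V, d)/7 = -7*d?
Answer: 508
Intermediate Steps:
y(V, d) = 49*d (y(V, d) = -(-49)*d = 49*d)
I + C(y(-7, 2)) = 514 - 6 = 508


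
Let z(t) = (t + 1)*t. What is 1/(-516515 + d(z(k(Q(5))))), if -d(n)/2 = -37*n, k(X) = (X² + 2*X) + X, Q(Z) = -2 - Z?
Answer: -1/456427 ≈ -2.1909e-6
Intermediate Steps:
k(X) = X² + 3*X
z(t) = t*(1 + t) (z(t) = (1 + t)*t = t*(1 + t))
d(n) = 74*n (d(n) = -(-74)*n = 74*n)
1/(-516515 + d(z(k(Q(5))))) = 1/(-516515 + 74*(((-2 - 1*5)*(3 + (-2 - 1*5)))*(1 + (-2 - 1*5)*(3 + (-2 - 1*5))))) = 1/(-516515 + 74*(((-2 - 5)*(3 + (-2 - 5)))*(1 + (-2 - 5)*(3 + (-2 - 5))))) = 1/(-516515 + 74*((-7*(3 - 7))*(1 - 7*(3 - 7)))) = 1/(-516515 + 74*((-7*(-4))*(1 - 7*(-4)))) = 1/(-516515 + 74*(28*(1 + 28))) = 1/(-516515 + 74*(28*29)) = 1/(-516515 + 74*812) = 1/(-516515 + 60088) = 1/(-456427) = -1/456427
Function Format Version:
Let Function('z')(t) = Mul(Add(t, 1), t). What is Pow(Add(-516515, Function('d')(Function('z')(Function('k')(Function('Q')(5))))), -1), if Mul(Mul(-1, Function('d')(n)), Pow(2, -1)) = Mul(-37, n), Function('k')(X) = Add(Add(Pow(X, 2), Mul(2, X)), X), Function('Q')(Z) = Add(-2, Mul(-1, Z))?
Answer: Rational(-1, 456427) ≈ -2.1909e-6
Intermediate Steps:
Function('k')(X) = Add(Pow(X, 2), Mul(3, X))
Function('z')(t) = Mul(t, Add(1, t)) (Function('z')(t) = Mul(Add(1, t), t) = Mul(t, Add(1, t)))
Function('d')(n) = Mul(74, n) (Function('d')(n) = Mul(-2, Mul(-37, n)) = Mul(74, n))
Pow(Add(-516515, Function('d')(Function('z')(Function('k')(Function('Q')(5))))), -1) = Pow(Add(-516515, Mul(74, Mul(Mul(Add(-2, Mul(-1, 5)), Add(3, Add(-2, Mul(-1, 5)))), Add(1, Mul(Add(-2, Mul(-1, 5)), Add(3, Add(-2, Mul(-1, 5)))))))), -1) = Pow(Add(-516515, Mul(74, Mul(Mul(Add(-2, -5), Add(3, Add(-2, -5))), Add(1, Mul(Add(-2, -5), Add(3, Add(-2, -5))))))), -1) = Pow(Add(-516515, Mul(74, Mul(Mul(-7, Add(3, -7)), Add(1, Mul(-7, Add(3, -7)))))), -1) = Pow(Add(-516515, Mul(74, Mul(Mul(-7, -4), Add(1, Mul(-7, -4))))), -1) = Pow(Add(-516515, Mul(74, Mul(28, Add(1, 28)))), -1) = Pow(Add(-516515, Mul(74, Mul(28, 29))), -1) = Pow(Add(-516515, Mul(74, 812)), -1) = Pow(Add(-516515, 60088), -1) = Pow(-456427, -1) = Rational(-1, 456427)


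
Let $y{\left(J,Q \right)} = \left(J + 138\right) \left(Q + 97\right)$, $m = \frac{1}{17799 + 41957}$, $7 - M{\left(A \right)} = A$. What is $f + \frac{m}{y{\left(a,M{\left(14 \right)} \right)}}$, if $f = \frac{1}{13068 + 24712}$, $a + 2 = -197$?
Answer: $\frac{16401133}{619706171160} \approx 2.6466 \cdot 10^{-5}$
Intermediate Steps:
$M{\left(A \right)} = 7 - A$
$a = -199$ ($a = -2 - 197 = -199$)
$m = \frac{1}{59756} \approx 1.6735 \cdot 10^{-5}$
$y{\left(J,Q \right)} = \left(97 + Q\right) \left(138 + J\right)$ ($y{\left(J,Q \right)} = \left(138 + J\right) \left(97 + Q\right) = \left(97 + Q\right) \left(138 + J\right)$)
$f = \frac{1}{37780} \approx 2.6469 \cdot 10^{-5}$
$f + \frac{m}{y{\left(a,M{\left(14 \right)} \right)}} = \frac{1}{37780} + \frac{1}{59756 \left(13386 + 97 \left(-199\right) + 138 \left(7 - 14\right) - 199 \left(7 - 14\right)\right)} = \frac{1}{37780} + \frac{1}{59756 \left(13386 - 19303 + 138 \left(7 - 14\right) - 199 \left(7 - 14\right)\right)} = \frac{1}{37780} + \frac{1}{59756 \left(13386 - 19303 + 138 \left(-7\right) - -1393\right)} = \frac{1}{37780} + \frac{1}{59756 \left(13386 - 19303 - 966 + 1393\right)} = \frac{1}{37780} + \frac{1}{59756 \left(-5490\right)} = \frac{1}{37780} + \frac{1}{59756} \left(- \frac{1}{5490}\right) = \frac{1}{37780} - \frac{1}{328060440} = \frac{16401133}{619706171160}$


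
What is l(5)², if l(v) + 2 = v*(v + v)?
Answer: 2304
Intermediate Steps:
l(v) = -2 + 2*v² (l(v) = -2 + v*(v + v) = -2 + v*(2*v) = -2 + 2*v²)
l(5)² = (-2 + 2*5²)² = (-2 + 2*25)² = (-2 + 50)² = 48² = 2304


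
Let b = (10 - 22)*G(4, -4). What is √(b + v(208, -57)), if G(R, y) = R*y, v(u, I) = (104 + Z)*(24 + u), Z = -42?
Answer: 4*√911 ≈ 120.73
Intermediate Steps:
v(u, I) = 1488 + 62*u (v(u, I) = (104 - 42)*(24 + u) = 62*(24 + u) = 1488 + 62*u)
b = 192 (b = (10 - 22)*(4*(-4)) = -12*(-16) = 192)
√(b + v(208, -57)) = √(192 + (1488 + 62*208)) = √(192 + (1488 + 12896)) = √(192 + 14384) = √14576 = 4*√911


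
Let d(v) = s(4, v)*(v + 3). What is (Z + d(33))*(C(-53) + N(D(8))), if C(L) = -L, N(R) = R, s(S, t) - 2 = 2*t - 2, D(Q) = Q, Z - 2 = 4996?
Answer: 449814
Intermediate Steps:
Z = 4998 (Z = 2 + 4996 = 4998)
s(S, t) = 2*t (s(S, t) = 2 + (2*t - 2) = 2 + (-2 + 2*t) = 2*t)
d(v) = 2*v*(3 + v) (d(v) = (2*v)*(v + 3) = (2*v)*(3 + v) = 2*v*(3 + v))
(Z + d(33))*(C(-53) + N(D(8))) = (4998 + 2*33*(3 + 33))*(-1*(-53) + 8) = (4998 + 2*33*36)*(53 + 8) = (4998 + 2376)*61 = 7374*61 = 449814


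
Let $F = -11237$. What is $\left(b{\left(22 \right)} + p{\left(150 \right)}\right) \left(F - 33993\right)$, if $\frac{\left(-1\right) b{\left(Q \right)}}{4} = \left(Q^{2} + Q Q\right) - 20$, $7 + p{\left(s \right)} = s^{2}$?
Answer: $-845846230$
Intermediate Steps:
$p{\left(s \right)} = -7 + s^{2}$
$b{\left(Q \right)} = 80 - 8 Q^{2}$ ($b{\left(Q \right)} = - 4 \left(\left(Q^{2} + Q Q\right) - 20\right) = - 4 \left(\left(Q^{2} + Q^{2}\right) - 20\right) = - 4 \left(2 Q^{2} - 20\right) = - 4 \left(-20 + 2 Q^{2}\right) = 80 - 8 Q^{2}$)
$\left(b{\left(22 \right)} + p{\left(150 \right)}\right) \left(F - 33993\right) = \left(\left(80 - 8 \cdot 22^{2}\right) - \left(7 - 150^{2}\right)\right) \left(-11237 - 33993\right) = \left(\left(80 - 3872\right) + \left(-7 + 22500\right)\right) \left(-45230\right) = \left(\left(80 - 3872\right) + 22493\right) \left(-45230\right) = \left(-3792 + 22493\right) \left(-45230\right) = 18701 \left(-45230\right) = -845846230$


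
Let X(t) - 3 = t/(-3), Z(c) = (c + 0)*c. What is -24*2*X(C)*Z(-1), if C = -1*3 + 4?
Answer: -128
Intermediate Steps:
Z(c) = c**2 (Z(c) = c*c = c**2)
C = 1 (C = -3 + 4 = 1)
X(t) = 3 - t/3 (X(t) = 3 + t/(-3) = 3 + t*(-1/3) = 3 - t/3)
-24*2*X(C)*Z(-1) = -24*2*(3 - 1/3*1)*(-1)**2 = -24*2*(3 - 1/3) = -24*2*(8/3) = -128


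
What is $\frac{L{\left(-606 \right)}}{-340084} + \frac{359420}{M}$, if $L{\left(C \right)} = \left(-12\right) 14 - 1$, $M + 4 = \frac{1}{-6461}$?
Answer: $- \frac{157949470458455}{1757894196} \approx -89852.0$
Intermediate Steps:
$M = - \frac{25845}{6461}$ ($M = -4 + \frac{1}{-6461} = -4 - \frac{1}{6461} = - \frac{25845}{6461} \approx -4.0002$)
$L{\left(C \right)} = -169$ ($L{\left(C \right)} = -168 - 1 = -169$)
$\frac{L{\left(-606 \right)}}{-340084} + \frac{359420}{M} = - \frac{169}{-340084} + \frac{359420}{- \frac{25845}{6461}} = \left(-169\right) \left(- \frac{1}{340084}\right) + 359420 \left(- \frac{6461}{25845}\right) = \frac{169}{340084} - \frac{464442524}{5169} = - \frac{157949470458455}{1757894196}$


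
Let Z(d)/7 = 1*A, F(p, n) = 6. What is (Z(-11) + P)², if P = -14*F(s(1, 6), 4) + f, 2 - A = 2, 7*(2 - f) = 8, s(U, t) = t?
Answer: 338724/49 ≈ 6912.7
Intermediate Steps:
f = 6/7 (f = 2 - ⅐*8 = 2 - 8/7 = 6/7 ≈ 0.85714)
A = 0 (A = 2 - 1*2 = 2 - 2 = 0)
P = -582/7 (P = -14*6 + 6/7 = -84 + 6/7 = -582/7 ≈ -83.143)
Z(d) = 0 (Z(d) = 7*(1*0) = 7*0 = 0)
(Z(-11) + P)² = (0 - 582/7)² = (-582/7)² = 338724/49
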